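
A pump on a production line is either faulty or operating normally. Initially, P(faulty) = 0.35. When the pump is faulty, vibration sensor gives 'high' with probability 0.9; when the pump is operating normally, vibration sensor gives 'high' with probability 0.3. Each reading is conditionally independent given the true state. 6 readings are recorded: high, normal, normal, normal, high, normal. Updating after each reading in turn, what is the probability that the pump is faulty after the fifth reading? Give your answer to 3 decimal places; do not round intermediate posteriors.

0.014

After 'high': P(faulty) = 0.9·0.3500 / (0.9·0.3500 + 0.3·0.6500) ≈ 0.6176
After 'normal': P(faulty) = 0.1·0.6176 / (0.1·0.6176 + 0.7·0.3824) ≈ 0.1875
After 'normal': P(faulty) = 0.1·0.1875 / (0.1·0.1875 + 0.7·0.8125) ≈ 0.0319
After 'normal': P(faulty) = 0.1·0.0319 / (0.1·0.0319 + 0.7·0.9681) ≈ 0.0047
After 'high': P(faulty) = 0.9·0.0047 / (0.9·0.0047 + 0.3·0.9953) ≈ 0.0139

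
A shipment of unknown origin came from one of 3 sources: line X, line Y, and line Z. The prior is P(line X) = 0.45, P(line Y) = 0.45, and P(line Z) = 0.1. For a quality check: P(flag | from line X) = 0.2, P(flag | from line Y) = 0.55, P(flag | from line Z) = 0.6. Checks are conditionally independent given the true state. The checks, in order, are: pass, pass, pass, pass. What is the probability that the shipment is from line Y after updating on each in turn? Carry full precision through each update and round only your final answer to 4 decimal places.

After 'pass': normaliser = 0.8·0.4500 + 0.45·0.4500 + 0.4·0.1000; P(line X) ≈ 0.5975, P(line Y) ≈ 0.3361, P(line Z) ≈ 0.0664
After 'pass': normaliser = 0.8·0.5975 + 0.45·0.3361 + 0.4·0.0664; P(line X) ≈ 0.7289, P(line Y) ≈ 0.2306, P(line Z) ≈ 0.0405
After 'pass': normaliser = 0.8·0.7289 + 0.45·0.2306 + 0.4·0.0405; P(line X) ≈ 0.8294, P(line Y) ≈ 0.1476, P(line Z) ≈ 0.0230
After 'pass': normaliser = 0.8·0.8294 + 0.45·0.1476 + 0.4·0.0230; P(line X) ≈ 0.8977, P(line Y) ≈ 0.0899, P(line Z) ≈ 0.0125

0.0899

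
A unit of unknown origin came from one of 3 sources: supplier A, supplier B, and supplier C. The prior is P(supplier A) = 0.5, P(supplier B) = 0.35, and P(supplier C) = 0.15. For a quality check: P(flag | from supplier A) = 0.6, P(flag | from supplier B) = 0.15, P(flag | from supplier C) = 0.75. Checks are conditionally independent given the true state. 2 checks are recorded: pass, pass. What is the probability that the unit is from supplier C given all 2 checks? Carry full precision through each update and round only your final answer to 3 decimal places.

0.027

Each posterior becomes the prior for the next update.
After 'pass': normaliser = 0.4·0.5000 + 0.85·0.3500 + 0.25·0.1500; P(supplier A) ≈ 0.3738, P(supplier B) ≈ 0.5561, P(supplier C) ≈ 0.0701
After 'pass': normaliser = 0.4·0.3738 + 0.85·0.5561 + 0.25·0.0701; P(supplier A) ≈ 0.2337, P(supplier B) ≈ 0.7389, P(supplier C) ≈ 0.0274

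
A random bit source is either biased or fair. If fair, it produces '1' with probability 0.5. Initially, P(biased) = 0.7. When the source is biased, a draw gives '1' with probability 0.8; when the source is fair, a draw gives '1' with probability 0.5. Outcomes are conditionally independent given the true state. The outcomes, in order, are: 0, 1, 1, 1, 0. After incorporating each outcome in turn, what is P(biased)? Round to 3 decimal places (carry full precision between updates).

Apply Bayes' rule sequentially, carrying P(biased) forward.
After '0': P(biased) = 0.2·0.7000 / (0.2·0.7000 + 0.5·0.3000) ≈ 0.4828
After '1': P(biased) = 0.8·0.4828 / (0.8·0.4828 + 0.5·0.5172) ≈ 0.5989
After '1': P(biased) = 0.8·0.5989 / (0.8·0.5989 + 0.5·0.4011) ≈ 0.7050
After '1': P(biased) = 0.8·0.7050 / (0.8·0.7050 + 0.5·0.2950) ≈ 0.7927
After '0': P(biased) = 0.2·0.7927 / (0.2·0.7927 + 0.5·0.2073) ≈ 0.6046

0.605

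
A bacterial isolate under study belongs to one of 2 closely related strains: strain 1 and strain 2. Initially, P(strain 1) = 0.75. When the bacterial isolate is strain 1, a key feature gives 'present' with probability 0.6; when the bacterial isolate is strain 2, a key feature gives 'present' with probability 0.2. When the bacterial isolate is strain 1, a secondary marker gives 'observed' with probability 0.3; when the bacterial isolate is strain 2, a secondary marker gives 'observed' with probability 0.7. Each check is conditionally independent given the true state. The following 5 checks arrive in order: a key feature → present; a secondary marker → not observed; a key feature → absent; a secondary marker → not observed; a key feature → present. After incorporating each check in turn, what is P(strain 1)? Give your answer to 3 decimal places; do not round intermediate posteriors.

Apply Bayes' rule sequentially, carrying P(strain 1) forward.
After a key feature='present': P(strain 1) = 0.6·0.7500 / (0.6·0.7500 + 0.2·0.2500) ≈ 0.9000
After a secondary marker='not observed': P(strain 1) = 0.7·0.9000 / (0.7·0.9000 + 0.3·0.1000) ≈ 0.9545
After a key feature='absent': P(strain 1) = 0.4·0.9545 / (0.4·0.9545 + 0.8·0.0455) ≈ 0.9130
After a secondary marker='not observed': P(strain 1) = 0.7·0.9130 / (0.7·0.9130 + 0.3·0.0870) ≈ 0.9608
After a key feature='present': P(strain 1) = 0.6·0.9608 / (0.6·0.9608 + 0.2·0.0392) ≈ 0.9866

0.987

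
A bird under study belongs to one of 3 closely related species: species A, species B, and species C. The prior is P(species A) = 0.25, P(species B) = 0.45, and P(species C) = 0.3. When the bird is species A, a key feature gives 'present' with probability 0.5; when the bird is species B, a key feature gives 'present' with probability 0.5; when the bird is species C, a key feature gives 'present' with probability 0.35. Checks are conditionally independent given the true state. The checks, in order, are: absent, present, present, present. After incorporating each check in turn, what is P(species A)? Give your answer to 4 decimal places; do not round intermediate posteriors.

Apply Bayes' rule sequentially, carrying P(species A) forward.
After 'absent': normaliser = 0.5·0.2500 + 0.5·0.4500 + 0.65·0.3000; P(species A) ≈ 0.2294, P(species B) ≈ 0.4128, P(species C) ≈ 0.3578
After 'present': normaliser = 0.5·0.2294 + 0.5·0.4128 + 0.35·0.3578; P(species A) ≈ 0.2569, P(species B) ≈ 0.4625, P(species C) ≈ 0.2806
After 'present': normaliser = 0.5·0.2569 + 0.5·0.4625 + 0.35·0.2806; P(species A) ≈ 0.2806, P(species B) ≈ 0.5050, P(species C) ≈ 0.2145
After 'present': normaliser = 0.5·0.2806 + 0.5·0.5050 + 0.35·0.2145; P(species A) ≈ 0.2998, P(species B) ≈ 0.5397, P(species C) ≈ 0.1604

0.2998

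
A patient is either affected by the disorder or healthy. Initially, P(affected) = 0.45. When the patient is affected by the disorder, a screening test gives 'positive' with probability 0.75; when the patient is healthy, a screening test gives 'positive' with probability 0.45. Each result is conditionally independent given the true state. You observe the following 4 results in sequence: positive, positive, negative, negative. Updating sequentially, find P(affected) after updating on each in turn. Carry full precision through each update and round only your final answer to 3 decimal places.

0.320

After 'positive': P(affected) = 0.75·0.4500 / (0.75·0.4500 + 0.45·0.5500) ≈ 0.5769
After 'positive': P(affected) = 0.75·0.5769 / (0.75·0.5769 + 0.45·0.4231) ≈ 0.6944
After 'negative': P(affected) = 0.25·0.6944 / (0.25·0.6944 + 0.55·0.3056) ≈ 0.5081
After 'negative': P(affected) = 0.25·0.5081 / (0.25·0.5081 + 0.55·0.4919) ≈ 0.3195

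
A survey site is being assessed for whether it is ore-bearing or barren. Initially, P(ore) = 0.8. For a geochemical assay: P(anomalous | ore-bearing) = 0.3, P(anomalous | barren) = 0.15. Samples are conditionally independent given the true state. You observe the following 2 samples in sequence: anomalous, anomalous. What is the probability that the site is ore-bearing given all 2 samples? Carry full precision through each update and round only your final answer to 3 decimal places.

0.941

After 'anomalous': P(ore) = 0.3·0.8000 / (0.3·0.8000 + 0.15·0.2000) ≈ 0.8889
After 'anomalous': P(ore) = 0.3·0.8889 / (0.3·0.8889 + 0.15·0.1111) ≈ 0.9412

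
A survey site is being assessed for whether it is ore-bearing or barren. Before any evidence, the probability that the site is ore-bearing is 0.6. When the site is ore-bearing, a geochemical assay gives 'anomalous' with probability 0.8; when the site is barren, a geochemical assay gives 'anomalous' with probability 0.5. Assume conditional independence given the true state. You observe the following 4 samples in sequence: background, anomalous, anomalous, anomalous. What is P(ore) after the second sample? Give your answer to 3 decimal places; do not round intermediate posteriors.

0.490

After 'background': P(ore) = 0.2·0.6000 / (0.2·0.6000 + 0.5·0.4000) ≈ 0.3750
After 'anomalous': P(ore) = 0.8·0.3750 / (0.8·0.3750 + 0.5·0.6250) ≈ 0.4898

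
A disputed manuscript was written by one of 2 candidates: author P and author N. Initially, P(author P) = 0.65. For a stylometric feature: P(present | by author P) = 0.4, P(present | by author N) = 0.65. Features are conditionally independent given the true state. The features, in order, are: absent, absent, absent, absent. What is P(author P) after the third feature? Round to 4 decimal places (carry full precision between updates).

0.9034

Apply Bayes' rule sequentially, carrying P(author P) forward.
After 'absent': P(author P) = 0.6·0.6500 / (0.6·0.6500 + 0.35·0.3500) ≈ 0.7610
After 'absent': P(author P) = 0.6·0.7610 / (0.6·0.7610 + 0.35·0.2390) ≈ 0.8451
After 'absent': P(author P) = 0.6·0.8451 / (0.6·0.8451 + 0.35·0.1549) ≈ 0.9034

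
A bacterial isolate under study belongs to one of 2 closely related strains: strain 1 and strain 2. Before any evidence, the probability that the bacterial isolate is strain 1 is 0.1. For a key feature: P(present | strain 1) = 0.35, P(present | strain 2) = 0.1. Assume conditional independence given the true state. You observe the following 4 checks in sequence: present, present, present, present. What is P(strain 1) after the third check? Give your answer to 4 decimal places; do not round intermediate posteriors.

0.8265

After 'present': P(strain 1) = 0.35·0.1000 / (0.35·0.1000 + 0.1·0.9000) ≈ 0.2800
After 'present': P(strain 1) = 0.35·0.2800 / (0.35·0.2800 + 0.1·0.7200) ≈ 0.5765
After 'present': P(strain 1) = 0.35·0.5765 / (0.35·0.5765 + 0.1·0.4235) ≈ 0.8265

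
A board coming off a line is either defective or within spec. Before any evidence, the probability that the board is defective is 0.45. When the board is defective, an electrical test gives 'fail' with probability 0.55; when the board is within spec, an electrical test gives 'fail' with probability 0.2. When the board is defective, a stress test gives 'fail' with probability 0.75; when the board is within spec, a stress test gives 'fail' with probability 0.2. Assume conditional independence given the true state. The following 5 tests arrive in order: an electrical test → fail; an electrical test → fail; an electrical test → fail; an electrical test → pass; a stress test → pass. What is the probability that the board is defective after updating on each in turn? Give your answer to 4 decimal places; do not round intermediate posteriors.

0.7494

Each posterior becomes the prior for the next update.
After an electrical test='fail': P(defective) = 0.55·0.4500 / (0.55·0.4500 + 0.2·0.5500) ≈ 0.6923
After an electrical test='fail': P(defective) = 0.55·0.6923 / (0.55·0.6923 + 0.2·0.3077) ≈ 0.8609
After an electrical test='fail': P(defective) = 0.55·0.8609 / (0.55·0.8609 + 0.2·0.1391) ≈ 0.9445
After an electrical test='pass': P(defective) = 0.45·0.9445 / (0.45·0.9445 + 0.8·0.0555) ≈ 0.9054
After a stress test='pass': P(defective) = 0.25·0.9054 / (0.25·0.9054 + 0.8·0.0946) ≈ 0.7494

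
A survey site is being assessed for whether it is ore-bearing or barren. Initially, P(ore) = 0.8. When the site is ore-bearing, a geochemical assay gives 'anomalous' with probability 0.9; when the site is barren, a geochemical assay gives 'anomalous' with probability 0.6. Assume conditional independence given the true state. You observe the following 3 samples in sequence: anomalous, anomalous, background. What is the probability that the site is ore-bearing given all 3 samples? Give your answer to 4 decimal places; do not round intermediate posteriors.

0.6923

After 'anomalous': P(ore) = 0.9·0.8000 / (0.9·0.8000 + 0.6·0.2000) ≈ 0.8571
After 'anomalous': P(ore) = 0.9·0.8571 / (0.9·0.8571 + 0.6·0.1429) ≈ 0.9000
After 'background': P(ore) = 0.1·0.9000 / (0.1·0.9000 + 0.4·0.1000) ≈ 0.6923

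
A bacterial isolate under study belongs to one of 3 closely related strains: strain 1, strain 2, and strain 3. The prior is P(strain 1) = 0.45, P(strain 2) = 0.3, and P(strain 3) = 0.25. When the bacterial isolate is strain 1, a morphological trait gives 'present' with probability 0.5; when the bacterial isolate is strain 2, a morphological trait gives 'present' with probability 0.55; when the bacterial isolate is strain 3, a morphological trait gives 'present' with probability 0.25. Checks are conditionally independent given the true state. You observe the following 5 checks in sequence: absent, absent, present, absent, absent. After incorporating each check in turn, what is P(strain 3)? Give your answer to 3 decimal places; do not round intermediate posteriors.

After 'absent': normaliser = 0.5·0.4500 + 0.45·0.3000 + 0.75·0.2500; P(strain 1) ≈ 0.4110, P(strain 2) ≈ 0.2466, P(strain 3) ≈ 0.3425
After 'absent': normaliser = 0.5·0.4110 + 0.45·0.2466 + 0.75·0.3425; P(strain 1) ≈ 0.3584, P(strain 2) ≈ 0.1935, P(strain 3) ≈ 0.4480
After 'present': normaliser = 0.5·0.3584 + 0.55·0.1935 + 0.25·0.4480; P(strain 1) ≈ 0.4507, P(strain 2) ≈ 0.2677, P(strain 3) ≈ 0.2817
After 'absent': normaliser = 0.5·0.4507 + 0.45·0.2677 + 0.75·0.2817; P(strain 1) ≈ 0.4045, P(strain 2) ≈ 0.2163, P(strain 3) ≈ 0.3792
After 'absent': normaliser = 0.5·0.4045 + 0.45·0.2163 + 0.75·0.3792; P(strain 1) ≈ 0.3463, P(strain 2) ≈ 0.1666, P(strain 3) ≈ 0.4870

0.487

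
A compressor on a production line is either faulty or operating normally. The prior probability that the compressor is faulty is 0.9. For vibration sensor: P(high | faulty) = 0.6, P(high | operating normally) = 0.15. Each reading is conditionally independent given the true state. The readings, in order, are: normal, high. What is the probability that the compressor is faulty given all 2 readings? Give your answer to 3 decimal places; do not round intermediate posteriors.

Each posterior becomes the prior for the next update.
After 'normal': P(faulty) = 0.4·0.9000 / (0.4·0.9000 + 0.85·0.1000) ≈ 0.8090
After 'high': P(faulty) = 0.6·0.8090 / (0.6·0.8090 + 0.15·0.1910) ≈ 0.9443

0.944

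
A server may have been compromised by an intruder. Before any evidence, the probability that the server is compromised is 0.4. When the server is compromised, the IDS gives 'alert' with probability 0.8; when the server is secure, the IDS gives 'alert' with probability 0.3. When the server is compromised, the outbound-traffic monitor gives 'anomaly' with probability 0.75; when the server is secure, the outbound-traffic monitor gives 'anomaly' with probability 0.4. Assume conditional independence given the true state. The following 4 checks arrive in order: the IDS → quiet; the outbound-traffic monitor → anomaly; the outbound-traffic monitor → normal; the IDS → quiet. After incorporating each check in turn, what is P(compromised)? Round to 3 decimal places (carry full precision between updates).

0.041

Apply Bayes' rule sequentially, carrying P(compromised) forward.
After the IDS='quiet': P(compromised) = 0.2·0.4000 / (0.2·0.4000 + 0.7·0.6000) ≈ 0.1600
After the outbound-traffic monitor='anomaly': P(compromised) = 0.75·0.1600 / (0.75·0.1600 + 0.4·0.8400) ≈ 0.2632
After the outbound-traffic monitor='normal': P(compromised) = 0.25·0.2632 / (0.25·0.2632 + 0.6·0.7368) ≈ 0.1295
After the IDS='quiet': P(compromised) = 0.2·0.1295 / (0.2·0.1295 + 0.7·0.8705) ≈ 0.0408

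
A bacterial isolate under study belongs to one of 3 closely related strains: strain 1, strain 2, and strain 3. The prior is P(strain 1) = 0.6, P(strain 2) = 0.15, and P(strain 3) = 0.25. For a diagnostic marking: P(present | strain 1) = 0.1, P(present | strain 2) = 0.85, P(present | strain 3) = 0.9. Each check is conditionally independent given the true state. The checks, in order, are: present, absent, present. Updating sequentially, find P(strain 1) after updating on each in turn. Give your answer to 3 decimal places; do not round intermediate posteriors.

After 'present': normaliser = 0.1·0.6000 + 0.85·0.1500 + 0.9·0.2500; P(strain 1) ≈ 0.1455, P(strain 2) ≈ 0.3091, P(strain 3) ≈ 0.5455
After 'absent': normaliser = 0.9·0.1455 + 0.15·0.3091 + 0.1·0.5455; P(strain 1) ≈ 0.5647, P(strain 2) ≈ 0.2000, P(strain 3) ≈ 0.2353
After 'present': normaliser = 0.1·0.5647 + 0.85·0.2000 + 0.9·0.2353; P(strain 1) ≈ 0.1289, P(strain 2) ≈ 0.3879, P(strain 3) ≈ 0.4832

0.129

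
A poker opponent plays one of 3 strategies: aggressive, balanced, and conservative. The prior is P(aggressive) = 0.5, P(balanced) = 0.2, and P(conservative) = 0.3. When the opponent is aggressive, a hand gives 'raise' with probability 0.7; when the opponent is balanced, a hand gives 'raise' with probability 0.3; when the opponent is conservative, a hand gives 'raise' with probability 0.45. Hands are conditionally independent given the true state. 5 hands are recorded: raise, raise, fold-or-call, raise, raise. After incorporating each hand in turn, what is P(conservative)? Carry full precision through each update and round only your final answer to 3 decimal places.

After 'raise': normaliser = 0.7·0.5000 + 0.3·0.2000 + 0.45·0.3000; P(aggressive) ≈ 0.6422, P(balanced) ≈ 0.1101, P(conservative) ≈ 0.2477
After 'raise': normaliser = 0.7·0.6422 + 0.3·0.1101 + 0.45·0.2477; P(aggressive) ≈ 0.7568, P(balanced) ≈ 0.0556, P(conservative) ≈ 0.1876
After 'fold-or-call': normaliser = 0.3·0.7568 + 0.7·0.0556 + 0.55·0.1876; P(aggressive) ≈ 0.6150, P(balanced) ≈ 0.1054, P(conservative) ≈ 0.2796
After 'raise': normaliser = 0.7·0.6150 + 0.3·0.1054 + 0.45·0.2796; P(aggressive) ≈ 0.7322, P(balanced) ≈ 0.0538, P(conservative) ≈ 0.2140
After 'raise': normaliser = 0.7·0.7322 + 0.3·0.0538 + 0.45·0.2140; P(aggressive) ≈ 0.8201, P(balanced) ≈ 0.0258, P(conservative) ≈ 0.1541

0.154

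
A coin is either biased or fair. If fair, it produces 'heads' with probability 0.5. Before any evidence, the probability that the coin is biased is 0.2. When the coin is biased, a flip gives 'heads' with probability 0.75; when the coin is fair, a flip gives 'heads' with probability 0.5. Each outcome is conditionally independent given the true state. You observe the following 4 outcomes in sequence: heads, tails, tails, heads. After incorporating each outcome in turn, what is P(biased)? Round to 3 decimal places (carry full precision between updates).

After 'heads': P(biased) = 0.75·0.2000 / (0.75·0.2000 + 0.5·0.8000) ≈ 0.2727
After 'tails': P(biased) = 0.25·0.2727 / (0.25·0.2727 + 0.5·0.7273) ≈ 0.1579
After 'tails': P(biased) = 0.25·0.1579 / (0.25·0.1579 + 0.5·0.8421) ≈ 0.0857
After 'heads': P(biased) = 0.75·0.0857 / (0.75·0.0857 + 0.5·0.9143) ≈ 0.1233

0.123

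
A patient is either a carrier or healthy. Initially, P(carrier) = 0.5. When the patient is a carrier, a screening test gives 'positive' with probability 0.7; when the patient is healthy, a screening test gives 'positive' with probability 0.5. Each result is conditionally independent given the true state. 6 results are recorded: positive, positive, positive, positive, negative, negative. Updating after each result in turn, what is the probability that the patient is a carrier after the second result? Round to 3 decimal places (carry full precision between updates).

After 'positive': P(carrier) = 0.7·0.5000 / (0.7·0.5000 + 0.5·0.5000) ≈ 0.5833
After 'positive': P(carrier) = 0.7·0.5833 / (0.7·0.5833 + 0.5·0.4167) ≈ 0.6622

0.662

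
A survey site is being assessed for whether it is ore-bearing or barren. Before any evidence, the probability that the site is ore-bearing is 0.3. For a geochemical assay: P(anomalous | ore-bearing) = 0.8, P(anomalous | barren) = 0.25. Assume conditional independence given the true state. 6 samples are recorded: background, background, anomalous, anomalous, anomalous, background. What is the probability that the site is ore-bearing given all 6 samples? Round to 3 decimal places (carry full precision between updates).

After 'background': P(ore) = 0.2·0.3000 / (0.2·0.3000 + 0.75·0.7000) ≈ 0.1026
After 'background': P(ore) = 0.2·0.1026 / (0.2·0.1026 + 0.75·0.8974) ≈ 0.0296
After 'anomalous': P(ore) = 0.8·0.0296 / (0.8·0.0296 + 0.25·0.9704) ≈ 0.0889
After 'anomalous': P(ore) = 0.8·0.0889 / (0.8·0.0889 + 0.25·0.9111) ≈ 0.2378
After 'anomalous': P(ore) = 0.8·0.2378 / (0.8·0.2378 + 0.25·0.7622) ≈ 0.4997
After 'background': P(ore) = 0.2·0.4997 / (0.2·0.4997 + 0.75·0.5003) ≈ 0.2103

0.210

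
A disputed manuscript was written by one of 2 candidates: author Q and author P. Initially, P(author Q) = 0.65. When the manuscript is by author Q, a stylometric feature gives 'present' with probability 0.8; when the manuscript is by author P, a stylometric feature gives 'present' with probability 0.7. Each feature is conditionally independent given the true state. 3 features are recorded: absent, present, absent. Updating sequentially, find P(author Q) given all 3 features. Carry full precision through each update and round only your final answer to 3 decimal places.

Each posterior becomes the prior for the next update.
After 'absent': P(author Q) = 0.2·0.6500 / (0.2·0.6500 + 0.3·0.3500) ≈ 0.5532
After 'present': P(author Q) = 0.8·0.5532 / (0.8·0.5532 + 0.7·0.4468) ≈ 0.5859
After 'absent': P(author Q) = 0.2·0.5859 / (0.2·0.5859 + 0.3·0.4141) ≈ 0.4854

0.485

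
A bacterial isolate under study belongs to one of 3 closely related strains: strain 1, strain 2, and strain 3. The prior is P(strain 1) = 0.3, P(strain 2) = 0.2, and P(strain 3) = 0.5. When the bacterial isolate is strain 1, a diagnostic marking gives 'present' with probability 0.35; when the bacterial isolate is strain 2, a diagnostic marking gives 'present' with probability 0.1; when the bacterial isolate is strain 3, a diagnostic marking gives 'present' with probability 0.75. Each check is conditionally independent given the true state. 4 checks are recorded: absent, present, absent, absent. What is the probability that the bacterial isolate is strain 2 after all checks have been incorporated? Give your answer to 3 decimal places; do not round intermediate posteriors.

0.296

After 'absent': normaliser = 0.65·0.3000 + 0.9·0.2000 + 0.25·0.5000; P(strain 1) ≈ 0.3900, P(strain 2) ≈ 0.3600, P(strain 3) ≈ 0.2500
After 'present': normaliser = 0.35·0.3900 + 0.1·0.3600 + 0.75·0.2500; P(strain 1) ≈ 0.3792, P(strain 2) ≈ 0.1000, P(strain 3) ≈ 0.5208
After 'absent': normaliser = 0.65·0.3792 + 0.9·0.1000 + 0.25·0.5208; P(strain 1) ≈ 0.5281, P(strain 2) ≈ 0.1929, P(strain 3) ≈ 0.2790
After 'absent': normaliser = 0.65·0.5281 + 0.9·0.1929 + 0.25·0.2790; P(strain 1) ≈ 0.5852, P(strain 2) ≈ 0.2959, P(strain 3) ≈ 0.1189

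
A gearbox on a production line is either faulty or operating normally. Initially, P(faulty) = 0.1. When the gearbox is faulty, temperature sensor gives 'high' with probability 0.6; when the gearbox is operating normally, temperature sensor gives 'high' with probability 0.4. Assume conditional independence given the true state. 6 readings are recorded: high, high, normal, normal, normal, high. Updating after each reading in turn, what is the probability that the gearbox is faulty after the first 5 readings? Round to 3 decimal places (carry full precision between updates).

0.069

After 'high': P(faulty) = 0.6·0.1000 / (0.6·0.1000 + 0.4·0.9000) ≈ 0.1429
After 'high': P(faulty) = 0.6·0.1429 / (0.6·0.1429 + 0.4·0.8571) ≈ 0.2000
After 'normal': P(faulty) = 0.4·0.2000 / (0.4·0.2000 + 0.6·0.8000) ≈ 0.1429
After 'normal': P(faulty) = 0.4·0.1429 / (0.4·0.1429 + 0.6·0.8571) ≈ 0.1000
After 'normal': P(faulty) = 0.4·0.1000 / (0.4·0.1000 + 0.6·0.9000) ≈ 0.0690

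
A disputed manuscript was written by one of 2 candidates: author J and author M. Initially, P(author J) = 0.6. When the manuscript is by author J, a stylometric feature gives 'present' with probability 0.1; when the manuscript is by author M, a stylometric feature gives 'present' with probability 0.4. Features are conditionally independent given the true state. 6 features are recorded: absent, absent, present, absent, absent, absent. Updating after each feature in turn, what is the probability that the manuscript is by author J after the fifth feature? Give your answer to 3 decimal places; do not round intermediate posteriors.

0.655

Apply Bayes' rule sequentially, carrying P(author J) forward.
After 'absent': P(author J) = 0.9·0.6000 / (0.9·0.6000 + 0.6·0.4000) ≈ 0.6923
After 'absent': P(author J) = 0.9·0.6923 / (0.9·0.6923 + 0.6·0.3077) ≈ 0.7714
After 'present': P(author J) = 0.1·0.7714 / (0.1·0.7714 + 0.4·0.2286) ≈ 0.4576
After 'absent': P(author J) = 0.9·0.4576 / (0.9·0.4576 + 0.6·0.5424) ≈ 0.5586
After 'absent': P(author J) = 0.9·0.5586 / (0.9·0.5586 + 0.6·0.4414) ≈ 0.6550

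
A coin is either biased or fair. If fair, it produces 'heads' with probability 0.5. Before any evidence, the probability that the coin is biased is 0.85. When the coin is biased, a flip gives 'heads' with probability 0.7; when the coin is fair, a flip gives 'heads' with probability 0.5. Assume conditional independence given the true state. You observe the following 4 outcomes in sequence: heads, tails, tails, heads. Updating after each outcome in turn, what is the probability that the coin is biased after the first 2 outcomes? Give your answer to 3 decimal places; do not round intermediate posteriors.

0.826

After 'heads': P(biased) = 0.7·0.8500 / (0.7·0.8500 + 0.5·0.1500) ≈ 0.8881
After 'tails': P(biased) = 0.3·0.8881 / (0.3·0.8881 + 0.5·0.1119) ≈ 0.8264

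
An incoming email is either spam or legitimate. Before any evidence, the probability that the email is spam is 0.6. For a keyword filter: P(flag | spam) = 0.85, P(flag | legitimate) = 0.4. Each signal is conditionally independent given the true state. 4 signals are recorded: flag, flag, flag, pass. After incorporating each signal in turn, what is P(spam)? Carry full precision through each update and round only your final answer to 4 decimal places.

0.7825

After 'flag': P(spam) = 0.85·0.6000 / (0.85·0.6000 + 0.4·0.4000) ≈ 0.7612
After 'flag': P(spam) = 0.85·0.7612 / (0.85·0.7612 + 0.4·0.2388) ≈ 0.8714
After 'flag': P(spam) = 0.85·0.8714 / (0.85·0.8714 + 0.4·0.1286) ≈ 0.9350
After 'pass': P(spam) = 0.15·0.9350 / (0.15·0.9350 + 0.6·0.0650) ≈ 0.7825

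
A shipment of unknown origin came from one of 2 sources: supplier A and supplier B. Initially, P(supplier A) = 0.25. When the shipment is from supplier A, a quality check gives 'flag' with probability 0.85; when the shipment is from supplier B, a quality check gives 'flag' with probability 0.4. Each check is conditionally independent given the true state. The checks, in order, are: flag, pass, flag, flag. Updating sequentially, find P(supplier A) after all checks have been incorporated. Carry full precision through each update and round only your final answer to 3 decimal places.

0.444

Each posterior becomes the prior for the next update.
After 'flag': P(supplier A) = 0.85·0.2500 / (0.85·0.2500 + 0.4·0.7500) ≈ 0.4146
After 'pass': P(supplier A) = 0.15·0.4146 / (0.15·0.4146 + 0.6·0.5854) ≈ 0.1504
After 'flag': P(supplier A) = 0.85·0.1504 / (0.85·0.1504 + 0.4·0.8496) ≈ 0.2734
After 'flag': P(supplier A) = 0.85·0.2734 / (0.85·0.2734 + 0.4·0.7266) ≈ 0.4443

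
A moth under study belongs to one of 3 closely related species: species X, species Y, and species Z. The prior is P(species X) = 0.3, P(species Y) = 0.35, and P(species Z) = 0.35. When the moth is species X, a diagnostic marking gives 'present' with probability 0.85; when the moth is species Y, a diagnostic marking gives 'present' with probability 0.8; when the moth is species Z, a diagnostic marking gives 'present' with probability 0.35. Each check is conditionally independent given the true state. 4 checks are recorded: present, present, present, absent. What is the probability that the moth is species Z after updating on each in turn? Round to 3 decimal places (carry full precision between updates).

Each posterior becomes the prior for the next update.
After 'present': normaliser = 0.85·0.3000 + 0.8·0.3500 + 0.35·0.3500; P(species X) ≈ 0.3878, P(species Y) ≈ 0.4259, P(species Z) ≈ 0.1863
After 'present': normaliser = 0.85·0.3878 + 0.8·0.4259 + 0.35·0.1863; P(species X) ≈ 0.4482, P(species Y) ≈ 0.4632, P(species Z) ≈ 0.0887
After 'present': normaliser = 0.85·0.4482 + 0.8·0.4632 + 0.35·0.0887; P(species X) ≈ 0.4868, P(species Y) ≈ 0.4735, P(species Z) ≈ 0.0397
After 'absent': normaliser = 0.15·0.4868 + 0.2·0.4735 + 0.65·0.0397; P(species X) ≈ 0.3774, P(species Y) ≈ 0.4894, P(species Z) ≈ 0.1332

0.133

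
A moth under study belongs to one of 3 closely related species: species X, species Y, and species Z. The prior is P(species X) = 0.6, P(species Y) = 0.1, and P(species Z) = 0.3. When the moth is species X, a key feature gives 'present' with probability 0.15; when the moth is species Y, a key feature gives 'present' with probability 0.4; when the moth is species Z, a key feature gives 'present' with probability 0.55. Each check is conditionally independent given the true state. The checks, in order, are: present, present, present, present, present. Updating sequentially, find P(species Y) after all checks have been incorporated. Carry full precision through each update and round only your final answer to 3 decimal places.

0.063

After 'present': normaliser = 0.15·0.6000 + 0.4·0.1000 + 0.55·0.3000; P(species X) ≈ 0.3051, P(species Y) ≈ 0.1356, P(species Z) ≈ 0.5593
After 'present': normaliser = 0.15·0.3051 + 0.4·0.1356 + 0.55·0.5593; P(species X) ≈ 0.1123, P(species Y) ≈ 0.1331, P(species Z) ≈ 0.7547
After 'present': normaliser = 0.15·0.1123 + 0.4·0.1331 + 0.55·0.7547; P(species X) ≈ 0.0347, P(species Y) ≈ 0.1097, P(species Z) ≈ 0.8556
After 'present': normaliser = 0.15·0.0347 + 0.4·0.1097 + 0.55·0.8556; P(species X) ≈ 0.0100, P(species Y) ≈ 0.0844, P(species Z) ≈ 0.9055
After 'present': normaliser = 0.15·0.0100 + 0.4·0.0844 + 0.55·0.9055; P(species X) ≈ 0.0028, P(species Y) ≈ 0.0633, P(species Z) ≈ 0.9338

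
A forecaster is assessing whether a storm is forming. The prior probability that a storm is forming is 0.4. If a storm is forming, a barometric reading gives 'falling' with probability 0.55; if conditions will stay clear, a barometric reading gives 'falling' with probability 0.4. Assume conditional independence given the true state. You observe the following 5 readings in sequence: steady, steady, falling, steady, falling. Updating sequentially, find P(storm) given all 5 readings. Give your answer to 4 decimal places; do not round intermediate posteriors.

After 'steady': P(storm) = 0.45·0.4000 / (0.45·0.4000 + 0.6·0.6000) ≈ 0.3333
After 'steady': P(storm) = 0.45·0.3333 / (0.45·0.3333 + 0.6·0.6667) ≈ 0.2727
After 'falling': P(storm) = 0.55·0.2727 / (0.55·0.2727 + 0.4·0.7273) ≈ 0.3402
After 'steady': P(storm) = 0.45·0.3402 / (0.45·0.3402 + 0.6·0.6598) ≈ 0.2789
After 'falling': P(storm) = 0.55·0.2789 / (0.55·0.2789 + 0.4·0.7211) ≈ 0.3471

0.3471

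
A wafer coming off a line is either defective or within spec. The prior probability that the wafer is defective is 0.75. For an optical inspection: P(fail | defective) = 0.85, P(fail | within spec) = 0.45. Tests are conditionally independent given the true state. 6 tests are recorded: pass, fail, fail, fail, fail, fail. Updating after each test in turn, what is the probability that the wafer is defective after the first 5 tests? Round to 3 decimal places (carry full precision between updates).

After 'pass': P(defective) = 0.15·0.7500 / (0.15·0.7500 + 0.55·0.2500) ≈ 0.4500
After 'fail': P(defective) = 0.85·0.4500 / (0.85·0.4500 + 0.45·0.5500) ≈ 0.6071
After 'fail': P(defective) = 0.85·0.6071 / (0.85·0.6071 + 0.45·0.3929) ≈ 0.7448
After 'fail': P(defective) = 0.85·0.7448 / (0.85·0.7448 + 0.45·0.2552) ≈ 0.8465
After 'fail': P(defective) = 0.85·0.8465 / (0.85·0.8465 + 0.45·0.1535) ≈ 0.9124

0.912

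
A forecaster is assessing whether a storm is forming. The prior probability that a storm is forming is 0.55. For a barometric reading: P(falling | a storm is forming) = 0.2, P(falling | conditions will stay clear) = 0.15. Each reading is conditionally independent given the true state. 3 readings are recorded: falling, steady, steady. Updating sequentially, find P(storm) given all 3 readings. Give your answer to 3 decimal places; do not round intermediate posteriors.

0.591

After 'falling': P(storm) = 0.2·0.5500 / (0.2·0.5500 + 0.15·0.4500) ≈ 0.6197
After 'steady': P(storm) = 0.8·0.6197 / (0.8·0.6197 + 0.85·0.3803) ≈ 0.6053
After 'steady': P(storm) = 0.8·0.6053 / (0.8·0.6053 + 0.85·0.3947) ≈ 0.5908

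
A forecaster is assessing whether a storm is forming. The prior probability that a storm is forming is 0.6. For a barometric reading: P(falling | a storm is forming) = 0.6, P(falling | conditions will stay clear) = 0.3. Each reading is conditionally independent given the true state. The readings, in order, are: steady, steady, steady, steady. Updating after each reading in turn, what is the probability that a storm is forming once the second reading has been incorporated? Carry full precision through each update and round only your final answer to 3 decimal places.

Each posterior becomes the prior for the next update.
After 'steady': P(storm) = 0.4·0.6000 / (0.4·0.6000 + 0.7·0.4000) ≈ 0.4615
After 'steady': P(storm) = 0.4·0.4615 / (0.4·0.4615 + 0.7·0.5385) ≈ 0.3288

0.329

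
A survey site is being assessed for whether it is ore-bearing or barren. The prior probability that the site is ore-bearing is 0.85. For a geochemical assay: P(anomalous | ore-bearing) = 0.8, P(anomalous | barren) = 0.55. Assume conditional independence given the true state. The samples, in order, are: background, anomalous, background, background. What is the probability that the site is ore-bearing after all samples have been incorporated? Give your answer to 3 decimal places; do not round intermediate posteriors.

After 'background': P(ore) = 0.2·0.8500 / (0.2·0.8500 + 0.45·0.1500) ≈ 0.7158
After 'anomalous': P(ore) = 0.8·0.7158 / (0.8·0.7158 + 0.55·0.2842) ≈ 0.7856
After 'background': P(ore) = 0.2·0.7856 / (0.2·0.7856 + 0.45·0.2144) ≈ 0.6195
After 'background': P(ore) = 0.2·0.6195 / (0.2·0.6195 + 0.45·0.3805) ≈ 0.4198

0.420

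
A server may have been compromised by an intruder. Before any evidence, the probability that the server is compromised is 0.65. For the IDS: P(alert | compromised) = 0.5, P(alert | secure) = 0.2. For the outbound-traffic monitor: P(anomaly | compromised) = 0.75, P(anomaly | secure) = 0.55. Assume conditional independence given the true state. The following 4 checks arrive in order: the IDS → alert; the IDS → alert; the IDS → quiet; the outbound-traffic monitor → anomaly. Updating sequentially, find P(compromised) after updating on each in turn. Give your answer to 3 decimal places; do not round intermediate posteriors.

0.908

After the IDS='alert': P(compromised) = 0.5·0.6500 / (0.5·0.6500 + 0.2·0.3500) ≈ 0.8228
After the IDS='alert': P(compromised) = 0.5·0.8228 / (0.5·0.8228 + 0.2·0.1772) ≈ 0.9207
After the IDS='quiet': P(compromised) = 0.5·0.9207 / (0.5·0.9207 + 0.8·0.0793) ≈ 0.8789
After the outbound-traffic monitor='anomaly': P(compromised) = 0.75·0.8789 / (0.75·0.8789 + 0.55·0.1211) ≈ 0.9082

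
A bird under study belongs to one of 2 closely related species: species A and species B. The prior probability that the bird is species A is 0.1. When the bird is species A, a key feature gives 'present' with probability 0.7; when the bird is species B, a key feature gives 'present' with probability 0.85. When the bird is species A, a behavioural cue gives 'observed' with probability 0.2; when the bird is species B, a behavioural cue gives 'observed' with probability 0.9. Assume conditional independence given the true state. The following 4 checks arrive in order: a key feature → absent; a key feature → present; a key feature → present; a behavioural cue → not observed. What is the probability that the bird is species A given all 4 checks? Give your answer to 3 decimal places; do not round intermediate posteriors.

After a key feature='absent': P(species A) = 0.3·0.1000 / (0.3·0.1000 + 0.15·0.9000) ≈ 0.1818
After a key feature='present': P(species A) = 0.7·0.1818 / (0.7·0.1818 + 0.85·0.8182) ≈ 0.1547
After a key feature='present': P(species A) = 0.7·0.1547 / (0.7·0.1547 + 0.85·0.8453) ≈ 0.1310
After a behavioural cue='not observed': P(species A) = 0.8·0.1310 / (0.8·0.1310 + 0.1·0.8690) ≈ 0.5466

0.547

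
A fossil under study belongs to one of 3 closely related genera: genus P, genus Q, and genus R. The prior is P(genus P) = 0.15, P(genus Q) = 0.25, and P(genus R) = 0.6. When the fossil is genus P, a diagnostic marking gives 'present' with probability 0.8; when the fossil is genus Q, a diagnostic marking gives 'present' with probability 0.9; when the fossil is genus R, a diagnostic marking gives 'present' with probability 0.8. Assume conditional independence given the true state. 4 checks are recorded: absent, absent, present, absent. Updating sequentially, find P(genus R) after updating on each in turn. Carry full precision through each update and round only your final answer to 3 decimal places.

After 'absent': normaliser = 0.2·0.1500 + 0.1·0.2500 + 0.2·0.6000; P(genus P) ≈ 0.1714, P(genus Q) ≈ 0.1429, P(genus R) ≈ 0.6857
After 'absent': normaliser = 0.2·0.1714 + 0.1·0.1429 + 0.2·0.6857; P(genus P) ≈ 0.1846, P(genus Q) ≈ 0.0769, P(genus R) ≈ 0.7385
After 'present': normaliser = 0.8·0.1846 + 0.9·0.0769 + 0.8·0.7385; P(genus P) ≈ 0.1829, P(genus Q) ≈ 0.0857, P(genus R) ≈ 0.7314
After 'absent': normaliser = 0.2·0.1829 + 0.1·0.0857 + 0.2·0.7314; P(genus P) ≈ 0.1910, P(genus Q) ≈ 0.0448, P(genus R) ≈ 0.7642

0.764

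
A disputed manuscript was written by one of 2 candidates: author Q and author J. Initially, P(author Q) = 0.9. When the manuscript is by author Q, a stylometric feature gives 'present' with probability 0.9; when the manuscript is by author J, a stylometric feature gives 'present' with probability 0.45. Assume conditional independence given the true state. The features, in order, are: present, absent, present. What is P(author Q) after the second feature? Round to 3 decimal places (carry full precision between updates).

0.766

After 'present': P(author Q) = 0.9·0.9000 / (0.9·0.9000 + 0.45·0.1000) ≈ 0.9474
After 'absent': P(author Q) = 0.1·0.9474 / (0.1·0.9474 + 0.55·0.0526) ≈ 0.7660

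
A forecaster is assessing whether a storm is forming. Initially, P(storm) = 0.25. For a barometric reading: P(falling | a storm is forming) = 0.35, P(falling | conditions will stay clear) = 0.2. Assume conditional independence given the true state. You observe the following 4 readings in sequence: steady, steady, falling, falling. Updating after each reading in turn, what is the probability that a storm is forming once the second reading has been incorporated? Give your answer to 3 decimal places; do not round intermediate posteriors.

0.180

After 'steady': P(storm) = 0.65·0.2500 / (0.65·0.2500 + 0.8·0.7500) ≈ 0.2131
After 'steady': P(storm) = 0.65·0.2131 / (0.65·0.2131 + 0.8·0.7869) ≈ 0.1804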